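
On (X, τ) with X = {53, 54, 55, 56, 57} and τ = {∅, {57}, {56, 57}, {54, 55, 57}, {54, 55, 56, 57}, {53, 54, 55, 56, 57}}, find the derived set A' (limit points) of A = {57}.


A' = {53, 54, 55, 56}

For each x ∈ X, list the open sets U ∈ τ with x ∈ U, then check whether U ∩ (A ∖ {x}) ≠ ∅ for every such U.
  x = 53: opens ∋ x are {53, 54, 55, 56, 57}; each meets A ∖ {53}, so x IS a limit point.
  x = 54: opens ∋ x are {54, 55, 57}, {54, 55, 56, 57}, {53, 54, 55, 56, 57}; each meets A ∖ {54}, so x IS a limit point.
  x = 55: opens ∋ x are {54, 55, 57}, {54, 55, 56, 57}, {53, 54, 55, 56, 57}; each meets A ∖ {55}, so x IS a limit point.
  x = 56: opens ∋ x are {56, 57}, {54, 55, 56, 57}, {53, 54, 55, 56, 57}; each meets A ∖ {56}, so x IS a limit point.
  x = 57: open {57} ∋ x has {57} ∩ (A ∖ {57}) = ∅, so x is NOT a limit point.
Collecting: A' = {53, 54, 55, 56}.


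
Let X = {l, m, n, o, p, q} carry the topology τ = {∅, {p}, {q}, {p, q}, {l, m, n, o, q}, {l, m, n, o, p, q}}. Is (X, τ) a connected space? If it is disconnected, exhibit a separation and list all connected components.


(X, τ) is disconnected; components = [{p}, {l, m, n, o, q}].

Find clopen sets (U ∈ τ with X ∖ U ∈ τ):
  U = ∅, X ∖ U = {l, m, n, o, p, q} — both open, so U is clopen.
  U = {p}, X ∖ U = {l, m, n, o, q} — both open, so U is clopen.
  U = {l, m, n, o, q}, X ∖ U = {p} — both open, so U is clopen.
  U = {l, m, n, o, p, q}, X ∖ U = ∅ — both open, so U is clopen.
Nontrivial clopen(s) exist: e.g. {p}. So (X, τ) is disconnected.
Compute connected components by grouping points that agree on all clopens:
  component: {p}
  component: {l, m, n, o, q}


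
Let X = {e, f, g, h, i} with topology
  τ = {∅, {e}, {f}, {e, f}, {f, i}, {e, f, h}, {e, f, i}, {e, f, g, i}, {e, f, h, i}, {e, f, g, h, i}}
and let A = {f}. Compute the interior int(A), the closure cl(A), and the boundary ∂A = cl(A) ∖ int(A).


int(A) = {f}, cl(A) = {f, g, h, i}, ∂A = {g, h, i}.

Closed sets in (X, τ) are complements of opens:
  closed(X, τ) = {∅, {g}, {h}, {g, h}, {g, i}, {e, g, h}, {g, h, i}, {e, g, h, i}, {f, g, h, i}, {e, f, g, h, i}}.
int(A) = ⋃ {U ∈ τ : U ⊆ A}. Opens contained in A: ∅, {f}.
Taking the union of these: int(A) = {f}.
cl(A) = ⋂ {C closed : A ⊆ C}. Closed sets containing A: {f, g, h, i}, {e, f, g, h, i}.
Intersecting these: cl(A) = {f, g, h, i}.
∂A = cl(A) ∖ int(A) = {f, g, h, i} ∖ {f} = {g, h, i}.


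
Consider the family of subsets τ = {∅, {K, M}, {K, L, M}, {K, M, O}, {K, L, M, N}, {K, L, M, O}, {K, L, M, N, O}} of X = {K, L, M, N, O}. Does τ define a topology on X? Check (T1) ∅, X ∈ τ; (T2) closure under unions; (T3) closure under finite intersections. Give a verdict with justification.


τ IS a topology on X.

Axiom (T1): ∅ ∈ τ? Yes; X ∈ τ? Yes.
Axiom (T2/T3): check pairwise unions and intersections of members of τ.
All pairwise intersections and unions checked — each lies in τ. Therefore τ satisfies (T1), (T2), (T3): it IS a topology on X.


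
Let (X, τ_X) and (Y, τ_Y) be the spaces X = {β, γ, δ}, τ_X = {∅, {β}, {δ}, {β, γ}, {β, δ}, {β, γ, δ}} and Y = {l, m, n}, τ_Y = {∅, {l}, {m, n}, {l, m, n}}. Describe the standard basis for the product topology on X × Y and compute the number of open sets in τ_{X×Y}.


Basis B = {∅ × ∅, {β} × {l}, {δ} × {l}, {β, γ} × {l}, {β, δ} × {l}, {β} × {m, n}, {δ} × {m, n}, {β} × {l, m, n}, {β, γ, δ} × {l}, {δ} × {l, m, n}, {β, γ} × {m, n}, {β, δ} × {m, n}, {β, γ} × {l, m, n}, {β, δ} × {l, m, n}, {β, γ, δ} × {m, n}, {β, γ, δ} × {l, m, n}}; |τ_{X×Y}| = 36.

Enumerate products U × V with U ∈ τ_X, V ∈ τ_Y (deduplicated):
  ∅ × ∅ = {} (∅)
  {β} × {l} = {(β,l)}
  {δ} × {l} = {(δ,l)}
  {β, γ} × {l} = {(β,l), (γ,l)}
  {β, δ} × {l} = {(β,l), (δ,l)}
  {β} × {m, n} = {(β,m), (β,n)}
  {δ} × {m, n} = {(δ,m), (δ,n)}
  {β} × {l, m, n} = {(β,l), (β,m), (β,n)}
  {β, γ, δ} × {l} = {(β,l), (γ,l), (δ,l)}
  {δ} × {l, m, n} = {(δ,l), (δ,m), (δ,n)}
  {β, γ} × {m, n} = {(β,m), (β,n), (γ,m), (γ,n)}
  {β, δ} × {m, n} = {(β,m), (β,n), (δ,m), (δ,n)}
  {β, γ} × {l, m, n} = {(β,l), (β,m), (β,n), (γ,l), (γ,m), (γ,n)}
  {β, δ} × {l, m, n} = {(β,l), (β,m), (β,n), (δ,l), (δ,m), (δ,n)}
  {β, γ, δ} × {m, n} = {(β,m), (β,n), (γ,m), (γ,n), (δ,m), (δ,n)}
  {β, γ, δ} × {l, m, n} = {(β,l), (β,m), (β,n), (γ,l), (γ,m), (γ,n), (δ,l), (δ,m), (δ,n)}
These 16 distinct sets form the basis B.
Close under arbitrary unions to get τ_{X×Y}; counting gives |τ_{X×Y}| = 36.


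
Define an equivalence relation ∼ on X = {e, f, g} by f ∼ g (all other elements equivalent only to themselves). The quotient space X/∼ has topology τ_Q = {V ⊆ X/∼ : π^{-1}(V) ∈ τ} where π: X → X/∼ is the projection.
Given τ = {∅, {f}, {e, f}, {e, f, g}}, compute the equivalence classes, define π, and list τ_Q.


X/∼ = {[e], [f=g]}; |τ_Q| = 2.

Equivalence classes: [e], [f=g].
Quotient map π: X → X/∼ sends e ↦ [e], f ↦ [f=g], g ↦ [f=g].
For each subset V ⊆ X/∼, compute π^{-1}(V) ⊆ X and check whether π^{-1}(V) ∈ τ. V is open in τ_Q iff π^{-1}(V) ∈ τ.
  V = {}: π^{-1}(V) = ∅ ∈ τ ✓.
  V = {[e]}: π^{-1}(V) = {e} ∉ τ ✗.
  V = {[f=g]}: π^{-1}(V) = {f, g} ∉ τ ✗.
  V = {[e], [f=g]}: π^{-1}(V) = {e, f, g} ∈ τ ✓.
Open sets in the quotient: τ_Q = {{}, {[e], [f=g]}} (2 elements).


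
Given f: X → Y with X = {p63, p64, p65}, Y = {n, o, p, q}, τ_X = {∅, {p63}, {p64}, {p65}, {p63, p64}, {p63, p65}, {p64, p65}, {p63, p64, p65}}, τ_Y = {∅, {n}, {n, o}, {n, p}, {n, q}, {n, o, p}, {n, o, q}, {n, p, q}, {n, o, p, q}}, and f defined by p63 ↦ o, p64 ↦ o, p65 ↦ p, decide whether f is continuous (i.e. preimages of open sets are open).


f IS continuous.

Compute f^{-1}(U) for each U ∈ τ_Y:
  U = ∅: f^{-1}(U) = ∅ ∈ τ_X ✓.
  U = {n}: f^{-1}(U) = ∅ ∈ τ_X ✓.
  U = {n, o}: f^{-1}(U) = {p63, p64} ∈ τ_X ✓.
  U = {n, p}: f^{-1}(U) = {p65} ∈ τ_X ✓.
  U = {n, q}: f^{-1}(U) = ∅ ∈ τ_X ✓.
  U = {n, o, p}: f^{-1}(U) = {p63, p64, p65} ∈ τ_X ✓.
  U = {n, o, q}: f^{-1}(U) = {p63, p64} ∈ τ_X ✓.
  U = {n, p, q}: f^{-1}(U) = {p65} ∈ τ_X ✓.
  U = {n, o, p, q}: f^{-1}(U) = {p63, p64, p65} ∈ τ_X ✓.
Every preimage lies in τ_X, so f IS continuous.


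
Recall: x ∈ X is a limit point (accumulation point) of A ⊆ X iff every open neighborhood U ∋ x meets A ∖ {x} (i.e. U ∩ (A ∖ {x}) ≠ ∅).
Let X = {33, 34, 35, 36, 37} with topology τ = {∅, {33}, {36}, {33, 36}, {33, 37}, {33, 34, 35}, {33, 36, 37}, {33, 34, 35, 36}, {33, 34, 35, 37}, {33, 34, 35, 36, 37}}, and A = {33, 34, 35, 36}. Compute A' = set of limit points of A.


A' = {34, 35, 37}

For each x ∈ X, list the open sets U ∈ τ with x ∈ U, then check whether U ∩ (A ∖ {x}) ≠ ∅ for every such U.
  x = 33: open {33} ∋ x has {33} ∩ (A ∖ {33}) = ∅, so x is NOT a limit point.
  x = 34: opens ∋ x are {33, 34, 35}, {33, 34, 35, 36}, {33, 34, 35, 37}, {33, 34, 35, 36, 37}; each meets A ∖ {34}, so x IS a limit point.
  x = 35: opens ∋ x are {33, 34, 35}, {33, 34, 35, 36}, {33, 34, 35, 37}, {33, 34, 35, 36, 37}; each meets A ∖ {35}, so x IS a limit point.
  x = 36: open {36} ∋ x has {36} ∩ (A ∖ {36}) = ∅, so x is NOT a limit point.
  x = 37: opens ∋ x are {33, 37}, {33, 36, 37}, {33, 34, 35, 37}, {33, 34, 35, 36, 37}; each meets A ∖ {37}, so x IS a limit point.
Collecting: A' = {34, 35, 37}.


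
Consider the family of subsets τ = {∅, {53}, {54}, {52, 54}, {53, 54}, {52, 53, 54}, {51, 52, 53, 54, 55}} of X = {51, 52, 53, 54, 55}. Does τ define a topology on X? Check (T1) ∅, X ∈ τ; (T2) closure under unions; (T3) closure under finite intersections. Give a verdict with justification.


τ IS a topology on X.

Axiom (T1): ∅ ∈ τ? Yes; X ∈ τ? Yes.
Axiom (T2/T3): check pairwise unions and intersections of members of τ.
All pairwise intersections and unions checked — each lies in τ. Therefore τ satisfies (T1), (T2), (T3): it IS a topology on X.


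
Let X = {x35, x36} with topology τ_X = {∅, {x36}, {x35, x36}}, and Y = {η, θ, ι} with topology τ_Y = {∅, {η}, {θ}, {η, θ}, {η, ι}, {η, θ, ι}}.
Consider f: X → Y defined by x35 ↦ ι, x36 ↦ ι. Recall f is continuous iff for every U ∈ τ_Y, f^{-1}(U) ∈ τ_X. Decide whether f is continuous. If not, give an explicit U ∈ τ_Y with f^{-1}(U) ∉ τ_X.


f IS continuous.

Compute f^{-1}(U) for each U ∈ τ_Y:
  U = ∅: f^{-1}(U) = ∅ ∈ τ_X ✓.
  U = {η}: f^{-1}(U) = ∅ ∈ τ_X ✓.
  U = {θ}: f^{-1}(U) = ∅ ∈ τ_X ✓.
  U = {η, θ}: f^{-1}(U) = ∅ ∈ τ_X ✓.
  U = {η, ι}: f^{-1}(U) = {x35, x36} ∈ τ_X ✓.
  U = {η, θ, ι}: f^{-1}(U) = {x35, x36} ∈ τ_X ✓.
Every preimage lies in τ_X, so f IS continuous.


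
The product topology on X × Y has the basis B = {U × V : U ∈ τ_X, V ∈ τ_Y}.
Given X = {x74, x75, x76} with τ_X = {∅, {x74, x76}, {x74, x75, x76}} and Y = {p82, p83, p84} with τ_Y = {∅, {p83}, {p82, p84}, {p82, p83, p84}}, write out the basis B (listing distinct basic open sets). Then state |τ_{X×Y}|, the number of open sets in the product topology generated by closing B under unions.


Basis B = {∅ × ∅, {x74, x76} × {p83}, {x74, x75, x76} × {p83}, {x74, x76} × {p82, p84}, {x74, x76} × {p82, p83, p84}, {x74, x75, x76} × {p82, p84}, {x74, x75, x76} × {p82, p83, p84}}; |τ_{X×Y}| = 9.

Enumerate products U × V with U ∈ τ_X, V ∈ τ_Y (deduplicated):
  ∅ × ∅ = {} (∅)
  {x74, x76} × {p83} = {(x74,p83), (x76,p83)}
  {x74, x75, x76} × {p83} = {(x74,p83), (x75,p83), (x76,p83)}
  {x74, x76} × {p82, p84} = {(x74,p82), (x74,p84), (x76,p82), (x76,p84)}
  {x74, x76} × {p82, p83, p84} = {(x74,p82), (x74,p83), (x74,p84), (x76,p82), (x76,p83), (x76,p84)}
  {x74, x75, x76} × {p82, p84} = {(x74,p82), (x74,p84), (x75,p82), (x75,p84), (x76,p82), (x76,p84)}
  {x74, x75, x76} × {p82, p83, p84} = {(x74,p82), (x74,p83), (x74,p84), (x75,p82), (x75,p83), (x75,p84), (x76,p82), (x76,p83), (x76,p84)}
These 7 distinct sets form the basis B.
Close under arbitrary unions to get τ_{X×Y}; counting gives |τ_{X×Y}| = 9.


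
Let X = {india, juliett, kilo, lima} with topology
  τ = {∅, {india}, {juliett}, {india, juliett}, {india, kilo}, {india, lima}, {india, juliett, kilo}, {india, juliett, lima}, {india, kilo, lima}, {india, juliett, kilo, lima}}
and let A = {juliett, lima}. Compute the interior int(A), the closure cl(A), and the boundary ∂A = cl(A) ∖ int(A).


int(A) = {juliett}, cl(A) = {juliett, lima}, ∂A = {lima}.

Closed sets in (X, τ) are complements of opens:
  closed(X, τ) = {∅, {juliett}, {kilo}, {lima}, {juliett, kilo}, {juliett, lima}, {kilo, lima}, {india, kilo, lima}, {juliett, kilo, lima}, {india, juliett, kilo, lima}}.
int(A) = ⋃ {U ∈ τ : U ⊆ A}. Opens contained in A: ∅, {juliett}.
Taking the union of these: int(A) = {juliett}.
cl(A) = ⋂ {C closed : A ⊆ C}. Closed sets containing A: {juliett, lima}, {juliett, kilo, lima}, {india, juliett, kilo, lima}.
Intersecting these: cl(A) = {juliett, lima}.
∂A = cl(A) ∖ int(A) = {juliett, lima} ∖ {juliett} = {lima}.


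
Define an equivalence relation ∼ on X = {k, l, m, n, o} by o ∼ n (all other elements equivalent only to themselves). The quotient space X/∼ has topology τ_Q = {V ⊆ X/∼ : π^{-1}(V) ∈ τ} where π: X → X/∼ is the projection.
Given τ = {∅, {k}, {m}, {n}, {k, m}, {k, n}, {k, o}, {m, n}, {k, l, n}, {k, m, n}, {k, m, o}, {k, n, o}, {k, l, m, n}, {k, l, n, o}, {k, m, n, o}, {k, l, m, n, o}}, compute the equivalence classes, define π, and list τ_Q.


X/∼ = {[k], [l], [m], [n=o]}; |τ_Q| = 8.

Equivalence classes: [k], [l], [m], [n=o].
Quotient map π: X → X/∼ sends k ↦ [k], l ↦ [l], m ↦ [m], n ↦ [n=o], o ↦ [n=o].
For each subset V ⊆ X/∼, compute π^{-1}(V) ⊆ X and check whether π^{-1}(V) ∈ τ. V is open in τ_Q iff π^{-1}(V) ∈ τ.
  V = {}: π^{-1}(V) = ∅ ∈ τ ✓.
  V = {[k]}: π^{-1}(V) = {k} ∈ τ ✓.
  V = {[l]}: π^{-1}(V) = {l} ∉ τ ✗.
  V = {[k], [l]}: π^{-1}(V) = {k, l} ∉ τ ✗.
  V = {[m]}: π^{-1}(V) = {m} ∈ τ ✓.
  V = {[k], [m]}: π^{-1}(V) = {k, m} ∈ τ ✓.
  V = {[l], [m]}: π^{-1}(V) = {l, m} ∉ τ ✗.
  V = {[k], [l], [m]}: π^{-1}(V) = {k, l, m} ∉ τ ✗.
  V = {[n=o]}: π^{-1}(V) = {n, o} ∉ τ ✗.
  V = {[k], [n=o]}: π^{-1}(V) = {k, n, o} ∈ τ ✓.
  V = {[l], [n=o]}: π^{-1}(V) = {l, n, o} ∉ τ ✗.
  V = {[k], [l], [n=o]}: π^{-1}(V) = {k, l, n, o} ∈ τ ✓.
  V = {[m], [n=o]}: π^{-1}(V) = {m, n, o} ∉ τ ✗.
  V = {[k], [m], [n=o]}: π^{-1}(V) = {k, m, n, o} ∈ τ ✓.
  V = {[l], [m], [n=o]}: π^{-1}(V) = {l, m, n, o} ∉ τ ✗.
  V = {[k], [l], [m], [n=o]}: π^{-1}(V) = {k, l, m, n, o} ∈ τ ✓.
Open sets in the quotient: τ_Q = {{}, {[k]}, {[m]}, {[k], [m]}, {[k], [n=o]}, {[k], [l], [n=o]}, {[k], [m], [n=o]}, {[k], [l], [m], [n=o]}} (8 elements).


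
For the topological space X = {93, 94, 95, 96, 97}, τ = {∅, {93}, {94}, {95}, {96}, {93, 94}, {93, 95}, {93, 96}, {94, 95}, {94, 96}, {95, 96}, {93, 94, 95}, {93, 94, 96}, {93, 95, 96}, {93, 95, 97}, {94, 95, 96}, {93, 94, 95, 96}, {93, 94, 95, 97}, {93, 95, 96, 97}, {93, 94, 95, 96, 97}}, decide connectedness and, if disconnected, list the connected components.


(X, τ) is disconnected; components = [{94}, {96}, {93, 95, 97}].

Find clopen sets (U ∈ τ with X ∖ U ∈ τ):
  U = ∅, X ∖ U = {93, 94, 95, 96, 97} — both open, so U is clopen.
  U = {94}, X ∖ U = {93, 95, 96, 97} — both open, so U is clopen.
  U = {96}, X ∖ U = {93, 94, 95, 97} — both open, so U is clopen.
  U = {94, 96}, X ∖ U = {93, 95, 97} — both open, so U is clopen.
  U = {93, 95, 97}, X ∖ U = {94, 96} — both open, so U is clopen.
  U = {93, 94, 95, 97}, X ∖ U = {96} — both open, so U is clopen.
  U = {93, 95, 96, 97}, X ∖ U = {94} — both open, so U is clopen.
  U = {93, 94, 95, 96, 97}, X ∖ U = ∅ — both open, so U is clopen.
Nontrivial clopen(s) exist: e.g. {93, 95, 97}. So (X, τ) is disconnected.
Compute connected components by grouping points that agree on all clopens:
  component: {94}
  component: {96}
  component: {93, 95, 97}


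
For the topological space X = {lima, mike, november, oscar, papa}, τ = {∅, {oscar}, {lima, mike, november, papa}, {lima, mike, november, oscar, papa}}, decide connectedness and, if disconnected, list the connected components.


(X, τ) is disconnected; components = [{oscar}, {lima, mike, november, papa}].

Find clopen sets (U ∈ τ with X ∖ U ∈ τ):
  U = ∅, X ∖ U = {lima, mike, november, oscar, papa} — both open, so U is clopen.
  U = {oscar}, X ∖ U = {lima, mike, november, papa} — both open, so U is clopen.
  U = {lima, mike, november, papa}, X ∖ U = {oscar} — both open, so U is clopen.
  U = {lima, mike, november, oscar, papa}, X ∖ U = ∅ — both open, so U is clopen.
Nontrivial clopen(s) exist: e.g. {lima, mike, november, papa}. So (X, τ) is disconnected.
Compute connected components by grouping points that agree on all clopens:
  component: {oscar}
  component: {lima, mike, november, papa}


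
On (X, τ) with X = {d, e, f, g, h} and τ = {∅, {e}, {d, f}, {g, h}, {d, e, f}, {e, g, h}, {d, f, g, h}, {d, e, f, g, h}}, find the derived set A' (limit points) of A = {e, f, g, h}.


A' = {d, g, h}

For each x ∈ X, list the open sets U ∈ τ with x ∈ U, then check whether U ∩ (A ∖ {x}) ≠ ∅ for every such U.
  x = d: opens ∋ x are {d, f}, {d, e, f}, {d, f, g, h}, {d, e, f, g, h}; each meets A ∖ {d}, so x IS a limit point.
  x = e: open {e} ∋ x has {e} ∩ (A ∖ {e}) = ∅, so x is NOT a limit point.
  x = f: open {d, f} ∋ x has {d, f} ∩ (A ∖ {f}) = ∅, so x is NOT a limit point.
  x = g: opens ∋ x are {g, h}, {e, g, h}, {d, f, g, h}, {d, e, f, g, h}; each meets A ∖ {g}, so x IS a limit point.
  x = h: opens ∋ x are {g, h}, {e, g, h}, {d, f, g, h}, {d, e, f, g, h}; each meets A ∖ {h}, so x IS a limit point.
Collecting: A' = {d, g, h}.


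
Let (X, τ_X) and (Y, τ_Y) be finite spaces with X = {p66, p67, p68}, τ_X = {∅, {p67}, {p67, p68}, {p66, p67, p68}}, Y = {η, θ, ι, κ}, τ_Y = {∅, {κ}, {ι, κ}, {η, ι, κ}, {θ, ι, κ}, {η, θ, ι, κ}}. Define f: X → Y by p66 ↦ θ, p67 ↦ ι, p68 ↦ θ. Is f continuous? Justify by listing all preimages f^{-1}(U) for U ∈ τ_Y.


f IS continuous.

Compute f^{-1}(U) for each U ∈ τ_Y:
  U = ∅: f^{-1}(U) = ∅ ∈ τ_X ✓.
  U = {κ}: f^{-1}(U) = ∅ ∈ τ_X ✓.
  U = {ι, κ}: f^{-1}(U) = {p67} ∈ τ_X ✓.
  U = {η, ι, κ}: f^{-1}(U) = {p67} ∈ τ_X ✓.
  U = {θ, ι, κ}: f^{-1}(U) = {p66, p67, p68} ∈ τ_X ✓.
  U = {η, θ, ι, κ}: f^{-1}(U) = {p66, p67, p68} ∈ τ_X ✓.
Every preimage lies in τ_X, so f IS continuous.


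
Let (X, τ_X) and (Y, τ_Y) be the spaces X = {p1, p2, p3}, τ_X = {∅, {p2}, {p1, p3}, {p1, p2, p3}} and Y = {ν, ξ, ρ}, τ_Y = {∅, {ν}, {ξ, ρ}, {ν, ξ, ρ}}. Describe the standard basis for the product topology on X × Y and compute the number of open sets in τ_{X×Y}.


Basis B = {∅ × ∅, {p2} × {ν}, {p1, p3} × {ν}, {p2} × {ξ, ρ}, {p1, p2, p3} × {ν}, {p2} × {ν, ξ, ρ}, {p1, p3} × {ξ, ρ}, {p1, p3} × {ν, ξ, ρ}, {p1, p2, p3} × {ξ, ρ}, {p1, p2, p3} × {ν, ξ, ρ}}; |τ_{X×Y}| = 16.

Enumerate products U × V with U ∈ τ_X, V ∈ τ_Y (deduplicated):
  ∅ × ∅ = {} (∅)
  {p2} × {ν} = {(p2,ν)}
  {p1, p3} × {ν} = {(p1,ν), (p3,ν)}
  {p2} × {ξ, ρ} = {(p2,ξ), (p2,ρ)}
  {p1, p2, p3} × {ν} = {(p1,ν), (p2,ν), (p3,ν)}
  {p2} × {ν, ξ, ρ} = {(p2,ν), (p2,ξ), (p2,ρ)}
  {p1, p3} × {ξ, ρ} = {(p1,ξ), (p1,ρ), (p3,ξ), (p3,ρ)}
  {p1, p3} × {ν, ξ, ρ} = {(p1,ν), (p1,ξ), (p1,ρ), (p3,ν), (p3,ξ), (p3,ρ)}
  {p1, p2, p3} × {ξ, ρ} = {(p1,ξ), (p1,ρ), (p2,ξ), (p2,ρ), (p3,ξ), (p3,ρ)}
  {p1, p2, p3} × {ν, ξ, ρ} = {(p1,ν), (p1,ξ), (p1,ρ), (p2,ν), (p2,ξ), (p2,ρ), (p3,ν), (p3,ξ), (p3,ρ)}
These 10 distinct sets form the basis B.
Close under arbitrary unions to get τ_{X×Y}; counting gives |τ_{X×Y}| = 16.


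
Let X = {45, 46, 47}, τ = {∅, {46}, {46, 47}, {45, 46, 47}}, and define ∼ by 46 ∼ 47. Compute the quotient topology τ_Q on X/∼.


X/∼ = {[45], [46=47]}; |τ_Q| = 3.

Equivalence classes: [45], [46=47].
Quotient map π: X → X/∼ sends 45 ↦ [45], 46 ↦ [46=47], 47 ↦ [46=47].
For each subset V ⊆ X/∼, compute π^{-1}(V) ⊆ X and check whether π^{-1}(V) ∈ τ. V is open in τ_Q iff π^{-1}(V) ∈ τ.
  V = {}: π^{-1}(V) = ∅ ∈ τ ✓.
  V = {[45]}: π^{-1}(V) = {45} ∉ τ ✗.
  V = {[46=47]}: π^{-1}(V) = {46, 47} ∈ τ ✓.
  V = {[45], [46=47]}: π^{-1}(V) = {45, 46, 47} ∈ τ ✓.
Open sets in the quotient: τ_Q = {{}, {[46=47]}, {[45], [46=47]}} (3 elements).


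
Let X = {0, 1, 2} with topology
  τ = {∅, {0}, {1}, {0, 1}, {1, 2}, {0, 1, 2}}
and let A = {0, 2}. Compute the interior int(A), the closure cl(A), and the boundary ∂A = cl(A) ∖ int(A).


int(A) = {0}, cl(A) = {0, 2}, ∂A = {2}.

Closed sets in (X, τ) are complements of opens:
  closed(X, τ) = {∅, {0}, {2}, {0, 2}, {1, 2}, {0, 1, 2}}.
int(A) = ⋃ {U ∈ τ : U ⊆ A}. Opens contained in A: ∅, {0}.
Taking the union of these: int(A) = {0}.
cl(A) = ⋂ {C closed : A ⊆ C}. Closed sets containing A: {0, 2}, {0, 1, 2}.
Intersecting these: cl(A) = {0, 2}.
∂A = cl(A) ∖ int(A) = {0, 2} ∖ {0} = {2}.


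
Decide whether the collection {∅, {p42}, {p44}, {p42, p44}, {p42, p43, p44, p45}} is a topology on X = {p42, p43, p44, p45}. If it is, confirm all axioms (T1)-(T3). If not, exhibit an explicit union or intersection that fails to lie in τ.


τ IS a topology on X.

Axiom (T1): ∅ ∈ τ? Yes; X ∈ τ? Yes.
Axiom (T2/T3): check pairwise unions and intersections of members of τ.
All pairwise intersections and unions checked — each lies in τ. Therefore τ satisfies (T1), (T2), (T3): it IS a topology on X.


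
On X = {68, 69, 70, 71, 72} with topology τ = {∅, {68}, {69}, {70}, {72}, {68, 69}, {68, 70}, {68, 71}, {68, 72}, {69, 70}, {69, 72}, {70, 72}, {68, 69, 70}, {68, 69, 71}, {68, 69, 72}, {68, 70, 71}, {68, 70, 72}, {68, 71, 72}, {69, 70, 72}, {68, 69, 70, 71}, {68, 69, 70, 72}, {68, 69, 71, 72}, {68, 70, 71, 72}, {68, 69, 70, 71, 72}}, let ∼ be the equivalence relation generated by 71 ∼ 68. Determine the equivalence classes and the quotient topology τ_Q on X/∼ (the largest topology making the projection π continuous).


X/∼ = {[68=71], [69], [70], [72]}; |τ_Q| = 16.

Equivalence classes: [68=71], [69], [70], [72].
Quotient map π: X → X/∼ sends 68 ↦ [68=71], 69 ↦ [69], 70 ↦ [70], 71 ↦ [68=71], 72 ↦ [72].
For each subset V ⊆ X/∼, compute π^{-1}(V) ⊆ X and check whether π^{-1}(V) ∈ τ. V is open in τ_Q iff π^{-1}(V) ∈ τ.
  V = {}: π^{-1}(V) = ∅ ∈ τ ✓.
  V = {[68=71]}: π^{-1}(V) = {68, 71} ∈ τ ✓.
  V = {[69]}: π^{-1}(V) = {69} ∈ τ ✓.
  V = {[68=71], [69]}: π^{-1}(V) = {68, 69, 71} ∈ τ ✓.
  V = {[70]}: π^{-1}(V) = {70} ∈ τ ✓.
  V = {[68=71], [70]}: π^{-1}(V) = {68, 70, 71} ∈ τ ✓.
  V = {[69], [70]}: π^{-1}(V) = {69, 70} ∈ τ ✓.
  V = {[68=71], [69], [70]}: π^{-1}(V) = {68, 69, 70, 71} ∈ τ ✓.
  V = {[72]}: π^{-1}(V) = {72} ∈ τ ✓.
  V = {[68=71], [72]}: π^{-1}(V) = {68, 71, 72} ∈ τ ✓.
  V = {[69], [72]}: π^{-1}(V) = {69, 72} ∈ τ ✓.
  V = {[68=71], [69], [72]}: π^{-1}(V) = {68, 69, 71, 72} ∈ τ ✓.
  V = {[70], [72]}: π^{-1}(V) = {70, 72} ∈ τ ✓.
  V = {[68=71], [70], [72]}: π^{-1}(V) = {68, 70, 71, 72} ∈ τ ✓.
  V = {[69], [70], [72]}: π^{-1}(V) = {69, 70, 72} ∈ τ ✓.
  V = {[68=71], [69], [70], [72]}: π^{-1}(V) = {68, 69, 70, 71, 72} ∈ τ ✓.
Open sets in the quotient: τ_Q = {{}, {[68=71]}, {[69]}, {[68=71], [69]}, {[70]}, {[68=71], [70]}, {[69], [70]}, {[68=71], [69], [70]}, {[72]}, {[68=71], [72]}, {[69], [72]}, {[68=71], [69], [72]}, {[70], [72]}, {[68=71], [70], [72]}, {[69], [70], [72]}, {[68=71], [69], [70], [72]}} (16 elements).


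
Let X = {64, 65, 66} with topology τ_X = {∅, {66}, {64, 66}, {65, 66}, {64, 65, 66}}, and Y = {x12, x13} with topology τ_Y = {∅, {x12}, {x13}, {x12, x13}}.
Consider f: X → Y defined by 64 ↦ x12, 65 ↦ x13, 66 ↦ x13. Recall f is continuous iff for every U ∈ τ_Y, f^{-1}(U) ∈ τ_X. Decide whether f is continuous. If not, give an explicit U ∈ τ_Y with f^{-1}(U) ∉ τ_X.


f is NOT continuous.

Compute f^{-1}(U) for each U ∈ τ_Y:
  U = ∅: f^{-1}(U) = ∅ ∈ τ_X ✓.
  U = {x12}: f^{-1}(U) = {64} ∉ τ_X ✗.
  U = {x13}: f^{-1}(U) = {65, 66} ∈ τ_X ✓.
  U = {x12, x13}: f^{-1}(U) = {64, 65, 66} ∈ τ_X ✓.
Found U = {x12} with f^{-1}(U) = {64} not in τ_X. Therefore f is NOT continuous.


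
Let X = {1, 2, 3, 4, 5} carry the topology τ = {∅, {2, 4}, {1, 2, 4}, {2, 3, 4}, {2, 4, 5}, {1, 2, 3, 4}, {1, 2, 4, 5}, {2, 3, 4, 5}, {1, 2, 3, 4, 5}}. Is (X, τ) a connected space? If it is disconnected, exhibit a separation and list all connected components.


(X, τ) is connected.

Find clopen sets (U ∈ τ with X ∖ U ∈ τ):
  U = ∅, X ∖ U = {1, 2, 3, 4, 5} — both open, so U is clopen.
  U = {1, 2, 3, 4, 5}, X ∖ U = ∅ — both open, so U is clopen.
Only trivial clopens (∅ and X) exist, so (X, τ) is connected.
Compute connected components by grouping points that agree on all clopens:
  component: {1, 2, 3, 4, 5}


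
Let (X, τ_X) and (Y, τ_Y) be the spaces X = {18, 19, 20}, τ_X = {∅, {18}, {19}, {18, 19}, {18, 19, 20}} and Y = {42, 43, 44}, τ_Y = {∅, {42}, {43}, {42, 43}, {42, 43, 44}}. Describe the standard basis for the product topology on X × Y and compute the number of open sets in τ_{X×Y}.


Basis B = {∅ × ∅, {18} × {42}, {18} × {43}, {19} × {42}, {19} × {43}, {18} × {42, 43}, {18, 19} × {42}, {18, 19} × {43}, {19} × {42, 43}, {18} × {42, 43, 44}, {18, 19, 20} × {42}, {18, 19, 20} × {43}, {19} × {42, 43, 44}, {18, 19} × {42, 43}, {18, 19} × {42, 43, 44}, {18, 19, 20} × {42, 43}, {18, 19, 20} × {42, 43, 44}}; |τ_{X×Y}| = 48.

Enumerate products U × V with U ∈ τ_X, V ∈ τ_Y (deduplicated):
  ∅ × ∅ = {} (∅)
  {18} × {42} = {(18,42)}
  {18} × {43} = {(18,43)}
  {19} × {42} = {(19,42)}
  {19} × {43} = {(19,43)}
  {18} × {42, 43} = {(18,42), (18,43)}
  {18, 19} × {42} = {(18,42), (19,42)}
  {18, 19} × {43} = {(18,43), (19,43)}
  {19} × {42, 43} = {(19,42), (19,43)}
  {18} × {42, 43, 44} = {(18,42), (18,43), (18,44)}
  {18, 19, 20} × {42} = {(18,42), (19,42), (20,42)}
  {18, 19, 20} × {43} = {(18,43), (19,43), (20,43)}
  {19} × {42, 43, 44} = {(19,42), (19,43), (19,44)}
  {18, 19} × {42, 43} = {(18,42), (18,43), (19,42), (19,43)}
  {18, 19} × {42, 43, 44} = {(18,42), (18,43), (18,44), (19,42), (19,43), (19,44)}
  {18, 19, 20} × {42, 43} = {(18,42), (18,43), (19,42), (19,43), (20,42), (20,43)}
  {18, 19, 20} × {42, 43, 44} = {(18,42), (18,43), (18,44), (19,42), (19,43), (19,44), (20,42), (20,43), (20,44)}
These 17 distinct sets form the basis B.
Close under arbitrary unions to get τ_{X×Y}; counting gives |τ_{X×Y}| = 48.


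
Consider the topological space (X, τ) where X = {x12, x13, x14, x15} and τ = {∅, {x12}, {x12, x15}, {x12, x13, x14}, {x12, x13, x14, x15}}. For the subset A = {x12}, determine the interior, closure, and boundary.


int(A) = {x12}, cl(A) = {x12, x13, x14, x15}, ∂A = {x13, x14, x15}.

Closed sets in (X, τ) are complements of opens:
  closed(X, τ) = {∅, {x15}, {x13, x14}, {x13, x14, x15}, {x12, x13, x14, x15}}.
int(A) = ⋃ {U ∈ τ : U ⊆ A}. Opens contained in A: ∅, {x12}.
Taking the union of these: int(A) = {x12}.
cl(A) = ⋂ {C closed : A ⊆ C}. Closed sets containing A: {x12, x13, x14, x15}.
Intersecting these: cl(A) = {x12, x13, x14, x15}.
∂A = cl(A) ∖ int(A) = {x12, x13, x14, x15} ∖ {x12} = {x13, x14, x15}.


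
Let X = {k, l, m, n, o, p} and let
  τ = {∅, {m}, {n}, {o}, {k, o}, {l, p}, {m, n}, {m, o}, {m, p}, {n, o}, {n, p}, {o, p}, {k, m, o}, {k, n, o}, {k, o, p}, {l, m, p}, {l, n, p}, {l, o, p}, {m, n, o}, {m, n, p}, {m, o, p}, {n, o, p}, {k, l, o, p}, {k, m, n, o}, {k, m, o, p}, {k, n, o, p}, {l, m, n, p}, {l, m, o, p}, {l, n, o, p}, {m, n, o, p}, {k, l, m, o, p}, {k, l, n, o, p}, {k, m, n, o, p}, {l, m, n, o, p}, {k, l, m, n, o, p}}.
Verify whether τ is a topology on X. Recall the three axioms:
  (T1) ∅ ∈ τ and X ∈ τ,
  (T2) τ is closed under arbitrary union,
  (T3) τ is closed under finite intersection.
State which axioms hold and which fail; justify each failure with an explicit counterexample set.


τ is NOT a topology on X.

Axiom (T1): ∅ ∈ τ? Yes; X ∈ τ? Yes.
Axiom (T2/T3): check pairwise unions and intersections of members of τ.
Counterexample for (T3): {l, p} ∩ {m, p} = {p} ∉ τ. Therefore τ is NOT a topology.


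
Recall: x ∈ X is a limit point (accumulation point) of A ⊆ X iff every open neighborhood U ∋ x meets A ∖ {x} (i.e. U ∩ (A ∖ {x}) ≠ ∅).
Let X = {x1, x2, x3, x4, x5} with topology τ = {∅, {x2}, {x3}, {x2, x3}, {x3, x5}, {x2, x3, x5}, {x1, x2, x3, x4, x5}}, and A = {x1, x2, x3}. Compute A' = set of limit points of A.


A' = {x1, x4, x5}

For each x ∈ X, list the open sets U ∈ τ with x ∈ U, then check whether U ∩ (A ∖ {x}) ≠ ∅ for every such U.
  x = x1: opens ∋ x are {x1, x2, x3, x4, x5}; each meets A ∖ {x1}, so x IS a limit point.
  x = x2: open {x2} ∋ x has {x2} ∩ (A ∖ {x2}) = ∅, so x is NOT a limit point.
  x = x3: open {x3} ∋ x has {x3} ∩ (A ∖ {x3}) = ∅, so x is NOT a limit point.
  x = x4: opens ∋ x are {x1, x2, x3, x4, x5}; each meets A ∖ {x4}, so x IS a limit point.
  x = x5: opens ∋ x are {x3, x5}, {x2, x3, x5}, {x1, x2, x3, x4, x5}; each meets A ∖ {x5}, so x IS a limit point.
Collecting: A' = {x1, x4, x5}.


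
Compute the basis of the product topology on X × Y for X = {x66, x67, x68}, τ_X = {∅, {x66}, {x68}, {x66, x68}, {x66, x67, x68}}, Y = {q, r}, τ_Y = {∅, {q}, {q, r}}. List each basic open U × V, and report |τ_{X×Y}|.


Basis B = {∅ × ∅, {x66} × {q}, {x68} × {q}, {x66} × {q, r}, {x66, x68} × {q}, {x68} × {q, r}, {x66, x67, x68} × {q}, {x66, x68} × {q, r}, {x66, x67, x68} × {q, r}}; |τ_{X×Y}| = 14.

Enumerate products U × V with U ∈ τ_X, V ∈ τ_Y (deduplicated):
  ∅ × ∅ = {} (∅)
  {x66} × {q} = {(x66,q)}
  {x68} × {q} = {(x68,q)}
  {x66} × {q, r} = {(x66,q), (x66,r)}
  {x66, x68} × {q} = {(x66,q), (x68,q)}
  {x68} × {q, r} = {(x68,q), (x68,r)}
  {x66, x67, x68} × {q} = {(x66,q), (x67,q), (x68,q)}
  {x66, x68} × {q, r} = {(x66,q), (x66,r), (x68,q), (x68,r)}
  {x66, x67, x68} × {q, r} = {(x66,q), (x66,r), (x67,q), (x67,r), (x68,q), (x68,r)}
These 9 distinct sets form the basis B.
Close under arbitrary unions to get τ_{X×Y}; counting gives |τ_{X×Y}| = 14.


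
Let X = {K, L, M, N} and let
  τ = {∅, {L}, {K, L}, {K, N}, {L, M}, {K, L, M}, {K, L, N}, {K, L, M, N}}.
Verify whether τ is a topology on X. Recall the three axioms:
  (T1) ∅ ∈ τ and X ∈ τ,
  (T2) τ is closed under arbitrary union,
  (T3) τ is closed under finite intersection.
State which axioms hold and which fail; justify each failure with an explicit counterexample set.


τ is NOT a topology on X.

Axiom (T1): ∅ ∈ τ? Yes; X ∈ τ? Yes.
Axiom (T2/T3): check pairwise unions and intersections of members of τ.
Counterexample for (T3): {K, L} ∩ {K, N} = {K} ∉ τ. Therefore τ is NOT a topology.


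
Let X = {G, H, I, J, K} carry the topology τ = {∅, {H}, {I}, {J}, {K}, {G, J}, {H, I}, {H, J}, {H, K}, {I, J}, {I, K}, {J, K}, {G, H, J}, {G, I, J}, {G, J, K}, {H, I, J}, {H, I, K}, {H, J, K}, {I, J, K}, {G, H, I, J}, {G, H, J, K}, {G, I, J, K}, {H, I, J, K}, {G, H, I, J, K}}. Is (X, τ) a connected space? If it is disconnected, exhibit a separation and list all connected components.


(X, τ) is disconnected; components = [{H}, {I}, {K}, {G, J}].

Find clopen sets (U ∈ τ with X ∖ U ∈ τ):
  U = ∅, X ∖ U = {G, H, I, J, K} — both open, so U is clopen.
  U = {H}, X ∖ U = {G, I, J, K} — both open, so U is clopen.
  U = {I}, X ∖ U = {G, H, J, K} — both open, so U is clopen.
  U = {K}, X ∖ U = {G, H, I, J} — both open, so U is clopen.
  U = {G, J}, X ∖ U = {H, I, K} — both open, so U is clopen.
  U = {H, I}, X ∖ U = {G, J, K} — both open, so U is clopen.
  U = {H, K}, X ∖ U = {G, I, J} — both open, so U is clopen.
  U = {I, K}, X ∖ U = {G, H, J} — both open, so U is clopen.
  U = {G, H, J}, X ∖ U = {I, K} — both open, so U is clopen.
  U = {G, I, J}, X ∖ U = {H, K} — both open, so U is clopen.
  U = {G, J, K}, X ∖ U = {H, I} — both open, so U is clopen.
  U = {H, I, K}, X ∖ U = {G, J} — both open, so U is clopen.
  U = {G, H, I, J}, X ∖ U = {K} — both open, so U is clopen.
  U = {G, H, J, K}, X ∖ U = {I} — both open, so U is clopen.
  U = {G, I, J, K}, X ∖ U = {H} — both open, so U is clopen.
  U = {G, H, I, J, K}, X ∖ U = ∅ — both open, so U is clopen.
Nontrivial clopen(s) exist: e.g. {G, J}. So (X, τ) is disconnected.
Compute connected components by grouping points that agree on all clopens:
  component: {H}
  component: {I}
  component: {K}
  component: {G, J}


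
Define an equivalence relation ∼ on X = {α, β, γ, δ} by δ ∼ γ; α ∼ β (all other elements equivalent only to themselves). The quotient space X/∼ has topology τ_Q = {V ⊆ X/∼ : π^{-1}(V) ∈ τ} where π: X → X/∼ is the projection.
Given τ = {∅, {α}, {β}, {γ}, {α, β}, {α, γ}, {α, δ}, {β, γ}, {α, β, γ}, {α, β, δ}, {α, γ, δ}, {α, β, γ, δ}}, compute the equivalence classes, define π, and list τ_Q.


X/∼ = {[α=β], [γ=δ]}; |τ_Q| = 3.

Equivalence classes: [α=β], [γ=δ].
Quotient map π: X → X/∼ sends α ↦ [α=β], β ↦ [α=β], γ ↦ [γ=δ], δ ↦ [γ=δ].
For each subset V ⊆ X/∼, compute π^{-1}(V) ⊆ X and check whether π^{-1}(V) ∈ τ. V is open in τ_Q iff π^{-1}(V) ∈ τ.
  V = {}: π^{-1}(V) = ∅ ∈ τ ✓.
  V = {[α=β]}: π^{-1}(V) = {α, β} ∈ τ ✓.
  V = {[γ=δ]}: π^{-1}(V) = {γ, δ} ∉ τ ✗.
  V = {[α=β], [γ=δ]}: π^{-1}(V) = {α, β, γ, δ} ∈ τ ✓.
Open sets in the quotient: τ_Q = {{}, {[α=β]}, {[α=β], [γ=δ]}} (3 elements).


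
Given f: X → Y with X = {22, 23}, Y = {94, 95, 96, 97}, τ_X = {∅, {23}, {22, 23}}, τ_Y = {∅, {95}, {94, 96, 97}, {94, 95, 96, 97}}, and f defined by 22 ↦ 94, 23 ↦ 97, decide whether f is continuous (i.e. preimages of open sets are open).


f IS continuous.

Compute f^{-1}(U) for each U ∈ τ_Y:
  U = ∅: f^{-1}(U) = ∅ ∈ τ_X ✓.
  U = {95}: f^{-1}(U) = ∅ ∈ τ_X ✓.
  U = {94, 96, 97}: f^{-1}(U) = {22, 23} ∈ τ_X ✓.
  U = {94, 95, 96, 97}: f^{-1}(U) = {22, 23} ∈ τ_X ✓.
Every preimage lies in τ_X, so f IS continuous.


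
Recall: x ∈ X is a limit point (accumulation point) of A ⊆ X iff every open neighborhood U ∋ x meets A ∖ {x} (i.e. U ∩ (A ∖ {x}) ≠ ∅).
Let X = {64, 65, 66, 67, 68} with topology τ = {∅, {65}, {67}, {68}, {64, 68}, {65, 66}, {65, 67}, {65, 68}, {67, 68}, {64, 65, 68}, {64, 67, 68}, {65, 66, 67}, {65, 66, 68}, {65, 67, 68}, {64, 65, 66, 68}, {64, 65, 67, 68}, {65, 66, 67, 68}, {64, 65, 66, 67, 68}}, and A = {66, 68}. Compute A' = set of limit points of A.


A' = {64}

For each x ∈ X, list the open sets U ∈ τ with x ∈ U, then check whether U ∩ (A ∖ {x}) ≠ ∅ for every such U.
  x = 64: opens ∋ x are {64, 68}, {64, 65, 68}, {64, 67, 68}, {64, 65, 66, 68}, {64, 65, 67, 68}, {64, 65, 66, 67, 68}; each meets A ∖ {64}, so x IS a limit point.
  x = 65: open {65} ∋ x has {65} ∩ (A ∖ {65}) = ∅, so x is NOT a limit point.
  x = 66: open {65, 66} ∋ x has {65, 66} ∩ (A ∖ {66}) = ∅, so x is NOT a limit point.
  x = 67: open {67} ∋ x has {67} ∩ (A ∖ {67}) = ∅, so x is NOT a limit point.
  x = 68: open {68} ∋ x has {68} ∩ (A ∖ {68}) = ∅, so x is NOT a limit point.
Collecting: A' = {64}.


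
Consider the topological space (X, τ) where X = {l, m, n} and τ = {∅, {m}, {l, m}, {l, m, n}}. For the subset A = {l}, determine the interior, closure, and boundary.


int(A) = ∅, cl(A) = {l, n}, ∂A = {l, n}.

Closed sets in (X, τ) are complements of opens:
  closed(X, τ) = {∅, {n}, {l, n}, {l, m, n}}.
int(A) = ⋃ {U ∈ τ : U ⊆ A}. Opens contained in A: ∅.
Taking the union of these: int(A) = ∅.
cl(A) = ⋂ {C closed : A ⊆ C}. Closed sets containing A: {l, n}, {l, m, n}.
Intersecting these: cl(A) = {l, n}.
∂A = cl(A) ∖ int(A) = {l, n} ∖ ∅ = {l, n}.


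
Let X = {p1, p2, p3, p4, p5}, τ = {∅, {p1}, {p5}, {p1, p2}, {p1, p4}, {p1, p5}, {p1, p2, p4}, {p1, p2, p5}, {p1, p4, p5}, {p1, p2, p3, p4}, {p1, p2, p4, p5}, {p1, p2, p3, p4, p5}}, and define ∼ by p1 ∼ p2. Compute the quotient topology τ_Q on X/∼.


X/∼ = {[p1=p2], [p3], [p4], [p5]}; |τ_Q| = 8.

Equivalence classes: [p1=p2], [p3], [p4], [p5].
Quotient map π: X → X/∼ sends p1 ↦ [p1=p2], p2 ↦ [p1=p2], p3 ↦ [p3], p4 ↦ [p4], p5 ↦ [p5].
For each subset V ⊆ X/∼, compute π^{-1}(V) ⊆ X and check whether π^{-1}(V) ∈ τ. V is open in τ_Q iff π^{-1}(V) ∈ τ.
  V = {}: π^{-1}(V) = ∅ ∈ τ ✓.
  V = {[p1=p2]}: π^{-1}(V) = {p1, p2} ∈ τ ✓.
  V = {[p3]}: π^{-1}(V) = {p3} ∉ τ ✗.
  V = {[p1=p2], [p3]}: π^{-1}(V) = {p1, p2, p3} ∉ τ ✗.
  V = {[p4]}: π^{-1}(V) = {p4} ∉ τ ✗.
  V = {[p1=p2], [p4]}: π^{-1}(V) = {p1, p2, p4} ∈ τ ✓.
  V = {[p3], [p4]}: π^{-1}(V) = {p3, p4} ∉ τ ✗.
  V = {[p1=p2], [p3], [p4]}: π^{-1}(V) = {p1, p2, p3, p4} ∈ τ ✓.
  V = {[p5]}: π^{-1}(V) = {p5} ∈ τ ✓.
  V = {[p1=p2], [p5]}: π^{-1}(V) = {p1, p2, p5} ∈ τ ✓.
  V = {[p3], [p5]}: π^{-1}(V) = {p3, p5} ∉ τ ✗.
  V = {[p1=p2], [p3], [p5]}: π^{-1}(V) = {p1, p2, p3, p5} ∉ τ ✗.
  V = {[p4], [p5]}: π^{-1}(V) = {p4, p5} ∉ τ ✗.
  V = {[p1=p2], [p4], [p5]}: π^{-1}(V) = {p1, p2, p4, p5} ∈ τ ✓.
  V = {[p3], [p4], [p5]}: π^{-1}(V) = {p3, p4, p5} ∉ τ ✗.
  V = {[p1=p2], [p3], [p4], [p5]}: π^{-1}(V) = {p1, p2, p3, p4, p5} ∈ τ ✓.
Open sets in the quotient: τ_Q = {{}, {[p1=p2]}, {[p1=p2], [p4]}, {[p1=p2], [p3], [p4]}, {[p5]}, {[p1=p2], [p5]}, {[p1=p2], [p4], [p5]}, {[p1=p2], [p3], [p4], [p5]}} (8 elements).


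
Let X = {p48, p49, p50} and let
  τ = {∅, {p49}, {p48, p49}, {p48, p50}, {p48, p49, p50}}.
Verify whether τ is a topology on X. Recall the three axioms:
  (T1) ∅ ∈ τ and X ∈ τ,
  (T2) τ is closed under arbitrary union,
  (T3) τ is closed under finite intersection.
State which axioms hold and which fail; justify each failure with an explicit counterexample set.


τ is NOT a topology on X.

Axiom (T1): ∅ ∈ τ? Yes; X ∈ τ? Yes.
Axiom (T2/T3): check pairwise unions and intersections of members of τ.
Counterexample for (T3): {p48, p49} ∩ {p48, p50} = {p48} ∉ τ. Therefore τ is NOT a topology.


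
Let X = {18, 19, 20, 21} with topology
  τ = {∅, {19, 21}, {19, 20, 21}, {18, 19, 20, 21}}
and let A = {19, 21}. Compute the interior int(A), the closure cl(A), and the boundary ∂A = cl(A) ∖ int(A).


int(A) = {19, 21}, cl(A) = {18, 19, 20, 21}, ∂A = {18, 20}.

Closed sets in (X, τ) are complements of opens:
  closed(X, τ) = {∅, {18}, {18, 20}, {18, 19, 20, 21}}.
int(A) = ⋃ {U ∈ τ : U ⊆ A}. Opens contained in A: ∅, {19, 21}.
Taking the union of these: int(A) = {19, 21}.
cl(A) = ⋂ {C closed : A ⊆ C}. Closed sets containing A: {18, 19, 20, 21}.
Intersecting these: cl(A) = {18, 19, 20, 21}.
∂A = cl(A) ∖ int(A) = {18, 19, 20, 21} ∖ {19, 21} = {18, 20}.


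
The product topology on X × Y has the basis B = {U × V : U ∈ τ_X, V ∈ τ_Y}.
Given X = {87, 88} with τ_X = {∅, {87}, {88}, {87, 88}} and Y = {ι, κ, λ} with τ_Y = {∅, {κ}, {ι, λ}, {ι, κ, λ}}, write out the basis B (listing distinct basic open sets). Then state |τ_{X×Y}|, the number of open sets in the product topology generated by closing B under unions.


Basis B = {∅ × ∅, {87} × {κ}, {88} × {κ}, {87} × {ι, λ}, {87, 88} × {κ}, {88} × {ι, λ}, {87} × {ι, κ, λ}, {88} × {ι, κ, λ}, {87, 88} × {ι, λ}, {87, 88} × {ι, κ, λ}}; |τ_{X×Y}| = 16.

Enumerate products U × V with U ∈ τ_X, V ∈ τ_Y (deduplicated):
  ∅ × ∅ = {} (∅)
  {87} × {κ} = {(87,κ)}
  {88} × {κ} = {(88,κ)}
  {87} × {ι, λ} = {(87,ι), (87,λ)}
  {87, 88} × {κ} = {(87,κ), (88,κ)}
  {88} × {ι, λ} = {(88,ι), (88,λ)}
  {87} × {ι, κ, λ} = {(87,ι), (87,κ), (87,λ)}
  {88} × {ι, κ, λ} = {(88,ι), (88,κ), (88,λ)}
  {87, 88} × {ι, λ} = {(87,ι), (87,λ), (88,ι), (88,λ)}
  {87, 88} × {ι, κ, λ} = {(87,ι), (87,κ), (87,λ), (88,ι), (88,κ), (88,λ)}
These 10 distinct sets form the basis B.
Close under arbitrary unions to get τ_{X×Y}; counting gives |τ_{X×Y}| = 16.


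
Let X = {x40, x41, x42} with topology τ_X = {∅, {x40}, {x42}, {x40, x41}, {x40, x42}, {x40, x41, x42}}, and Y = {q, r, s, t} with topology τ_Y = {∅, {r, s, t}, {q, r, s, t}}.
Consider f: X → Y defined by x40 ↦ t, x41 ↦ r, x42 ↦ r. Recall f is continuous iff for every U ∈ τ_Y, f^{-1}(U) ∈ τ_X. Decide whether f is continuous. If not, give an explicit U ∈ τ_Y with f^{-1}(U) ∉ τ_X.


f IS continuous.

Compute f^{-1}(U) for each U ∈ τ_Y:
  U = ∅: f^{-1}(U) = ∅ ∈ τ_X ✓.
  U = {r, s, t}: f^{-1}(U) = {x40, x41, x42} ∈ τ_X ✓.
  U = {q, r, s, t}: f^{-1}(U) = {x40, x41, x42} ∈ τ_X ✓.
Every preimage lies in τ_X, so f IS continuous.


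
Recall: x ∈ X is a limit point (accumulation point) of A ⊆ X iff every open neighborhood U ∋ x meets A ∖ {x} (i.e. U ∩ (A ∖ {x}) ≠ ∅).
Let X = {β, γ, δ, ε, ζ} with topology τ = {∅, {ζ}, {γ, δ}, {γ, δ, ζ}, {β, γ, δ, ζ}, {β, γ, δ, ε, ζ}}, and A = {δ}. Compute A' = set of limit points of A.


A' = {β, γ, ε}

For each x ∈ X, list the open sets U ∈ τ with x ∈ U, then check whether U ∩ (A ∖ {x}) ≠ ∅ for every such U.
  x = β: opens ∋ x are {β, γ, δ, ζ}, {β, γ, δ, ε, ζ}; each meets A ∖ {β}, so x IS a limit point.
  x = γ: opens ∋ x are {γ, δ}, {γ, δ, ζ}, {β, γ, δ, ζ}, {β, γ, δ, ε, ζ}; each meets A ∖ {γ}, so x IS a limit point.
  x = δ: open {γ, δ} ∋ x has {γ, δ} ∩ (A ∖ {δ}) = ∅, so x is NOT a limit point.
  x = ε: opens ∋ x are {β, γ, δ, ε, ζ}; each meets A ∖ {ε}, so x IS a limit point.
  x = ζ: open {ζ} ∋ x has {ζ} ∩ (A ∖ {ζ}) = ∅, so x is NOT a limit point.
Collecting: A' = {β, γ, ε}.
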